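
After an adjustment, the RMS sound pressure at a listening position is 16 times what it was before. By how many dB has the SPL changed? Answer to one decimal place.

24.1 dB

Sound pressure is an amplitude quantity: ΔL = 20·log₁₀(p₂/p₁).
20·log₁₀(16) = 24.1 dB.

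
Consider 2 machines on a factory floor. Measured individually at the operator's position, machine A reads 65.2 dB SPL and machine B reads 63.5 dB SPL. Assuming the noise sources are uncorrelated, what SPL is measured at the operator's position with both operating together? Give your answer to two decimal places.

Uncorrelated sources add in intensity (power), not in dB.
L_total = 10·log₁₀(10^(65.2/10) + 10^(63.5/10)) = 10·log₁₀(5550000) = 67.44 dB SPL.

67.44 dB SPL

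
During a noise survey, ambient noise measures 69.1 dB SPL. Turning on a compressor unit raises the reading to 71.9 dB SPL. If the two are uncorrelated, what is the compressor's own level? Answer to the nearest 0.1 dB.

Remove the background by subtracting linear intensities:
L_src = 10·log₁₀(10^(71.9/10) − 10^(69.1/10)) = 10·log₁₀(7360000) = 68.7 dB SPL.

68.7 dB SPL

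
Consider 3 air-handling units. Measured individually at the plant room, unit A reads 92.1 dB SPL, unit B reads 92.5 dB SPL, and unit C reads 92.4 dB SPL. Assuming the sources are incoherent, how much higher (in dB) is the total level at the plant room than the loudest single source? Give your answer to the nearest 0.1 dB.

Incoherent sources sum as intensities:
L_total = 10·log₁₀(10^(92.1/10) + 10^(92.5/10) + 10^(92.4/10)) = 97.11 dB SPL.
Excess over the loudest (92.5 dB): 97.11 − 92.5 = 4.6 dB.

4.6 dB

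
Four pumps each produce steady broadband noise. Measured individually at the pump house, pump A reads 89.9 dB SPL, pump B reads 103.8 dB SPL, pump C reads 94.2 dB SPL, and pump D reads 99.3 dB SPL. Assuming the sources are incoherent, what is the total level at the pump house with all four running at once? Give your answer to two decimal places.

Uncorrelated sources add in intensity (power), not in dB.
L_total = 10·log₁₀(10^(89.9/10) + 10^(103.8/10) + 10^(94.2/10) + 10^(99.3/10)) = 10·log₁₀(36107000000) = 105.58 dB SPL.

105.58 dB SPL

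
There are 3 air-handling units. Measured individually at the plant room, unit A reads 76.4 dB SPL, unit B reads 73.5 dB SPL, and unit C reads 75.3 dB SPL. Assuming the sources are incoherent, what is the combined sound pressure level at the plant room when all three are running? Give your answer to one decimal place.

Incoherent sources sum as intensities:
L_total = 10·log₁₀(10^(76.4/10) + 10^(73.5/10) + 10^(75.3/10)) = 10·log₁₀(99920000) = 80.0 dB SPL.

80.0 dB SPL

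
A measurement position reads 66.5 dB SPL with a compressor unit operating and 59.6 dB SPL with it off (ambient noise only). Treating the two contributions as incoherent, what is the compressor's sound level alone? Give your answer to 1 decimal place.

Remove the background by subtracting linear intensities:
L_src = 10·log₁₀(10^(66.5/10) − 10^(59.6/10)) = 10·log₁₀(3555000) = 65.5 dB SPL.

65.5 dB SPL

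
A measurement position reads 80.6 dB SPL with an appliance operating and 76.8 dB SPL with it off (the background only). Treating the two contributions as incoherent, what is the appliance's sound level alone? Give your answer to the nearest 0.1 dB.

Subtract intensities: L_src = 10·log₁₀(10^(L_total/10) − 10^(L_bg/10)).
L_src = 10·log₁₀(10^(80.6/10) − 10^(76.8/10)) = 10·log₁₀(66950000) = 78.3 dB SPL.

78.3 dB SPL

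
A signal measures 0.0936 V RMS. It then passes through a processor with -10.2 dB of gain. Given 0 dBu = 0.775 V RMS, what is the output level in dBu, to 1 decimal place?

-28.6 dBu

Input level: 20·log₁₀(0.0936/0.775) = -18.36 dBu.
Output: -18.36 − 10.2 = -28.6 dBu.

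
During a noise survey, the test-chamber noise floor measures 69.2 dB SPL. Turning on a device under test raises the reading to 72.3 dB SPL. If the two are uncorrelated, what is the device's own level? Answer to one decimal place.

69.4 dB SPL

Background correction is a power subtraction:
L_src = 10·log₁₀(10^(72.3/10) − 10^(69.2/10)) = 10·log₁₀(8665000) = 69.4 dB SPL.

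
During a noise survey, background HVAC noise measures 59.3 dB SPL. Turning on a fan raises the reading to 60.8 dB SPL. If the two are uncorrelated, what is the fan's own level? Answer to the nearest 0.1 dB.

55.5 dB SPL

Remove the background by subtracting linear intensities:
L_src = 10·log₁₀(10^(60.8/10) − 10^(59.3/10)) = 10·log₁₀(351100) = 55.5 dB SPL.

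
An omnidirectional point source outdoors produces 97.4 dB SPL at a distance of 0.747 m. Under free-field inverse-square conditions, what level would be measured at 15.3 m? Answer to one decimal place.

Free-field point source: level drops by 20·log₁₀ of the distance ratio.
ΔL = −20·log₁₀(15.3/0.747) = -26.23 dB, so L₂ = 97.4 + (-26.23) = 71.2 dB SPL.

71.2 dB SPL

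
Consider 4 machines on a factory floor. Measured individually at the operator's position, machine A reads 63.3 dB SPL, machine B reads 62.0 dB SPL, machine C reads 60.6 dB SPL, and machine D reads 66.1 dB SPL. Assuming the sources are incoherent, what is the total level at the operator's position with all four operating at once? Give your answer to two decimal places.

69.52 dB SPL

Add the sources as powers (linear), then convert back to dB:
L_total = 10·log₁₀(10^(63.3/10) + 10^(62.0/10) + 10^(60.6/10) + 10^(66.1/10)) = 10·log₁₀(8945000) = 69.52 dB SPL.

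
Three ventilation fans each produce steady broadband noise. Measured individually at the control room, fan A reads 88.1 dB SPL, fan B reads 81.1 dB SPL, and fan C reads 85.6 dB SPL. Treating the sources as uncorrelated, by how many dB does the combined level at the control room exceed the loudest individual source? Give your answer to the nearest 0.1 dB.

Uncorrelated sources add in intensity (power), not in dB.
L_total = 10·log₁₀(10^(88.1/10) + 10^(81.1/10) + 10^(85.6/10)) = 90.56 dB SPL.
Excess over the loudest (88.1 dB): 90.56 − 88.1 = 2.5 dB.

2.5 dB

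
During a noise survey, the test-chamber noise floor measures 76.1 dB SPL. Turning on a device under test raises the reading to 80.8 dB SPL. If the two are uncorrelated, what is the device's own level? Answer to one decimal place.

79.0 dB SPL

Background correction is a power subtraction:
L_src = 10·log₁₀(10^(80.8/10) − 10^(76.1/10)) = 10·log₁₀(79490000) = 79.0 dB SPL.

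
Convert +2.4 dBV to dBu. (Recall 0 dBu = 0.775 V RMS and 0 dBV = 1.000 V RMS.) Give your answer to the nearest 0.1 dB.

+4.6 dBu

The offset between the scales is 20·log₁₀(0.775/1.000) = −2.214 dB.
So dBu = +2.4 + 2.214 = +4.6 dBu.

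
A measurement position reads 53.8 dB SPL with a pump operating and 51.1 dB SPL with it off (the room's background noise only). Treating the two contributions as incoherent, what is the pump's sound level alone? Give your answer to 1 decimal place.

Subtract intensities: L_src = 10·log₁₀(10^(L_total/10) − 10^(L_bg/10)).
L_src = 10·log₁₀(10^(53.8/10) − 10^(51.1/10)) = 10·log₁₀(111100) = 50.5 dB SPL.

50.5 dB SPL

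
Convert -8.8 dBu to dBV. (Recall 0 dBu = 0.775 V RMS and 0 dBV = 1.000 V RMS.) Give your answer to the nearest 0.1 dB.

The offset between the scales is 20·log₁₀(0.775/1.000) = −2.214 dB.
So dBV = -8.8 − 2.214 = -11.0 dBV.

-11.0 dBV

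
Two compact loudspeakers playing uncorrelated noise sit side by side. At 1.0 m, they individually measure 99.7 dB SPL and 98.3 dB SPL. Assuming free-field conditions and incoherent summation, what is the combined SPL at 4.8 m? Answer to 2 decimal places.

Combined at 1.0 m: 10·log₁₀(10^(99.7/10)+10^(98.3/10)) = 102.066 dB SPL.
Then apply −20·log₁₀(4.8/1.0) = -13.625 dB → 88.44 dB SPL.

88.44 dB SPL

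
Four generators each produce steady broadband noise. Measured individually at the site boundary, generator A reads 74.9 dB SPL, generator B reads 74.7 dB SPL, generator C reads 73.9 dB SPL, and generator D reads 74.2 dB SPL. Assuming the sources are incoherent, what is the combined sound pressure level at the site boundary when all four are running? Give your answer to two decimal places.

80.46 dB SPL

Incoherent sources sum as intensities:
L_total = 10·log₁₀(10^(74.9/10) + 10^(74.7/10) + 10^(73.9/10) + 10^(74.2/10)) = 10·log₁₀(111300000) = 80.46 dB SPL.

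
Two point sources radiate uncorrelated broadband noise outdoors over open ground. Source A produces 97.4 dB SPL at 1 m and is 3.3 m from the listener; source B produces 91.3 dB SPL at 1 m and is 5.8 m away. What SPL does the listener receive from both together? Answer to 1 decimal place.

At the listener: L_A = 97.4 − 20·log₁₀(3.3) = 87.03 dB; L_B = 91.3 − 20·log₁₀(5.8) = 76.03 dB.
Combined: 10·log₁₀(10^(87.03/10)+10^(76.03/10)) = 87.4 dB SPL.

87.4 dB SPL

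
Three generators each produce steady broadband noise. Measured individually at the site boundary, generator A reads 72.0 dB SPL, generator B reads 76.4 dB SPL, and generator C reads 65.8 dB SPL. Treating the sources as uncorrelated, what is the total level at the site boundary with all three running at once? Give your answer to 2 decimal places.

78.01 dB SPL

Add the sources as powers (linear), then convert back to dB:
L_total = 10·log₁₀(10^(72.0/10) + 10^(76.4/10) + 10^(65.8/10)) = 10·log₁₀(63300000) = 78.01 dB SPL.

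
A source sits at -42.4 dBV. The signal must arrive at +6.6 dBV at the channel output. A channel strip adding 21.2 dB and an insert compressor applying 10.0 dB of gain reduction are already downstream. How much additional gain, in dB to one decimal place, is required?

The required make-up gain is the shortfall in the dB sum.
G = +6.6 − (-42.4) − 21.2 + 10.0 = 37.8 dB.

37.8 dB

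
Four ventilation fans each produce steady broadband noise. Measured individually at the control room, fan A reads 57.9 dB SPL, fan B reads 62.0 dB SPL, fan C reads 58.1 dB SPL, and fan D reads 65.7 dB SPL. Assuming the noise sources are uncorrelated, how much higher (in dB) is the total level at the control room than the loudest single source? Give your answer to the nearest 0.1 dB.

Add the sources as powers (linear), then convert back to dB:
L_total = 10·log₁₀(10^(57.9/10) + 10^(62.0/10) + 10^(58.1/10) + 10^(65.7/10)) = 68.17 dB SPL.
Excess over the loudest (65.7 dB): 68.17 − 65.7 = 2.5 dB.

2.5 dB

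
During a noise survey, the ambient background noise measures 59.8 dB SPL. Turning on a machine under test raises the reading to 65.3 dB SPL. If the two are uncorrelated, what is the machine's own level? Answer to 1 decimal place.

63.9 dB SPL

Remove the background by subtracting linear intensities:
L_src = 10·log₁₀(10^(65.3/10) − 10^(59.8/10)) = 10·log₁₀(2433000) = 63.9 dB SPL.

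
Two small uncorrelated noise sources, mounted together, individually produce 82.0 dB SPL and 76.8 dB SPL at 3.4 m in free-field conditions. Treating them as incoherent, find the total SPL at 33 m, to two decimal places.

63.41 dB SPL

Combined at 3.4 m: 10·log₁₀(10^(82.0/10)+10^(76.8/10)) = 83.146 dB SPL.
Then apply −20·log₁₀(33/3.4) = -19.741 dB → 63.41 dB SPL.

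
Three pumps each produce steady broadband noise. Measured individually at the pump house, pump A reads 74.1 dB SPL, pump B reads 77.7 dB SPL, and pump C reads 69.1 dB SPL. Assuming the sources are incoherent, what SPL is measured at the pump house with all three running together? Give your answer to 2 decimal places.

79.67 dB SPL

Add the sources as powers (linear), then convert back to dB:
L_total = 10·log₁₀(10^(74.1/10) + 10^(77.7/10) + 10^(69.1/10)) = 10·log₁₀(92720000) = 79.67 dB SPL.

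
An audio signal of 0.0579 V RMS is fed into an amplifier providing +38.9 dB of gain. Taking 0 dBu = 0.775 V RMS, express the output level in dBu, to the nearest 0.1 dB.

Input level: 20·log₁₀(0.0579/0.775) = -22.53 dBu.
Output: -22.53 + 38.9 = +16.4 dBu.

+16.4 dBu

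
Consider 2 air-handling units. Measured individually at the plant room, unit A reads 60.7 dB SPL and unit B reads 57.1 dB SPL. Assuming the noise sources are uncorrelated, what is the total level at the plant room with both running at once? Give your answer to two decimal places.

Uncorrelated sources add in intensity (power), not in dB.
L_total = 10·log₁₀(10^(60.7/10) + 10^(57.1/10)) = 10·log₁₀(1688000) = 62.27 dB SPL.

62.27 dB SPL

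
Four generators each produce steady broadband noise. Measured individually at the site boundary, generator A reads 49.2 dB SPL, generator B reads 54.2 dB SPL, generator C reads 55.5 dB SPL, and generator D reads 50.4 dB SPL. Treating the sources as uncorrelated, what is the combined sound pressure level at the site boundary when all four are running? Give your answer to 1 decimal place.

Add the sources as powers (linear), then convert back to dB:
L_total = 10·log₁₀(10^(49.2/10) + 10^(54.2/10) + 10^(55.5/10) + 10^(50.4/10)) = 10·log₁₀(810700) = 59.1 dB SPL.

59.1 dB SPL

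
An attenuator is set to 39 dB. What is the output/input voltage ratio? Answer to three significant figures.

Voltage ratio = 10^(dB/20).
10^(-39/20) = 10^(-1.950) = 0.0112.

0.0112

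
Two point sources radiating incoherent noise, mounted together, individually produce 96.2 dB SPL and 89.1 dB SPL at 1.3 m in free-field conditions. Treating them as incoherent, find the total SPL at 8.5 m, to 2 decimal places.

Combined at 1.3 m: 10·log₁₀(10^(96.2/10)+10^(89.1/10)) = 96.974 dB SPL.
Then apply −20·log₁₀(8.5/1.3) = -16.310 dB → 80.66 dB SPL.

80.66 dB SPL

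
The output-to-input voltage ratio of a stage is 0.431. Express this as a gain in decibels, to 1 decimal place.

Voltage is an amplitude quantity, so gain = 20·log₁₀(V_out/V_in).
20·log₁₀(0.431) = -7.3 dB.

-7.3 dB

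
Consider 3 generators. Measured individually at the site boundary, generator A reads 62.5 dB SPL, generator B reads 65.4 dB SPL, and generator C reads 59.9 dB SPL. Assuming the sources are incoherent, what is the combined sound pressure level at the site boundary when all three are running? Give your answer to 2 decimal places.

Incoherent sources sum as intensities:
L_total = 10·log₁₀(10^(62.5/10) + 10^(65.4/10) + 10^(59.9/10)) = 10·log₁₀(6223000) = 67.94 dB SPL.

67.94 dB SPL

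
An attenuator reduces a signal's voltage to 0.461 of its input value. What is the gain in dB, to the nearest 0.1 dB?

Voltage is an amplitude quantity, so gain = 20·log₁₀(V_out/V_in).
20·log₁₀(0.461) = -6.7 dB.

-6.7 dB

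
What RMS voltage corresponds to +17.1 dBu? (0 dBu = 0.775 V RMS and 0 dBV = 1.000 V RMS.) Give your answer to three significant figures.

V = 0.775 V × 10^(+17.1/20).
= 0.775 × 7.161 = 5.55 V.

5.55 V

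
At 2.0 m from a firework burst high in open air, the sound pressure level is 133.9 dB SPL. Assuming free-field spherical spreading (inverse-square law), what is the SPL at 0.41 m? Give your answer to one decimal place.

147.7 dB SPL

Free-field point source: level drops by 20·log₁₀ of the distance ratio.
ΔL = −20·log₁₀(0.41/2.0) = 13.76 dB, so L₂ = 133.9 + (13.76) = 147.7 dB SPL.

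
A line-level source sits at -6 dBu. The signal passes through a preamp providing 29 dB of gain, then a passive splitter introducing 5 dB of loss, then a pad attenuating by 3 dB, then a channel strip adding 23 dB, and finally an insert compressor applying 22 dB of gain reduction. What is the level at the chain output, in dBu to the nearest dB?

+16 dBu

Cascaded gains and losses add directly in dB.
-6 + 29 − 5 − 3 + 23 − 22 = +16 dBu.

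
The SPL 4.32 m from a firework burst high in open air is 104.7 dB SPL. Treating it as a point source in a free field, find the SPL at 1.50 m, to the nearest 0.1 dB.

113.9 dB SPL

Free-field point source: level drops by 20·log₁₀ of the distance ratio.
ΔL = −20·log₁₀(1.50/4.32) = 9.19 dB, so L₂ = 104.7 + (9.19) = 113.9 dB SPL.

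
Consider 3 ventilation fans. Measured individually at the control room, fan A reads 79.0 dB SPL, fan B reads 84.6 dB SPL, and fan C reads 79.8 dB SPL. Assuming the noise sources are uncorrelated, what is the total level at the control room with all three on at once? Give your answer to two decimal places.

86.66 dB SPL

Add the sources as powers (linear), then convert back to dB:
L_total = 10·log₁₀(10^(79.0/10) + 10^(84.6/10) + 10^(79.8/10)) = 10·log₁₀(463300000) = 86.66 dB SPL.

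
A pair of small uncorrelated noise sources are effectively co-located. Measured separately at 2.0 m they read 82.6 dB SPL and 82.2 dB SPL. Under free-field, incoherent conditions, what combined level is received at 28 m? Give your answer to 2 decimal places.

Combined at 2.0 m: 10·log₁₀(10^(82.6/10)+10^(82.2/10)) = 85.415 dB SPL.
Then apply −20·log₁₀(28/2.0) = -22.923 dB → 62.49 dB SPL.

62.49 dB SPL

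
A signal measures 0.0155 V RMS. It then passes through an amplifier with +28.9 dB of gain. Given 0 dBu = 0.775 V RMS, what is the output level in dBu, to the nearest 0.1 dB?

-5.1 dBu

Input level: 20·log₁₀(0.0155/0.775) = -33.98 dBu.
Output: -33.98 + 28.9 = -5.1 dBu.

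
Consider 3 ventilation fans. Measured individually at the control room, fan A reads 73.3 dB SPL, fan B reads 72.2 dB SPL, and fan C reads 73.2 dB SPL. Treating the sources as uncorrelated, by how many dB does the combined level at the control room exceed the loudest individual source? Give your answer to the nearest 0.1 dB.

4.4 dB

Uncorrelated sources add in intensity (power), not in dB.
L_total = 10·log₁₀(10^(73.3/10) + 10^(72.2/10) + 10^(73.2/10)) = 77.70 dB SPL.
Excess over the loudest (73.3 dB): 77.70 − 73.3 = 4.4 dB.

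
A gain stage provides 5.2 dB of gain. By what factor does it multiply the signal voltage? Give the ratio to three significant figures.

1.82

Voltage ratio = 10^(dB/20).
10^(5.2/20) = 10^(0.2600) = 1.82.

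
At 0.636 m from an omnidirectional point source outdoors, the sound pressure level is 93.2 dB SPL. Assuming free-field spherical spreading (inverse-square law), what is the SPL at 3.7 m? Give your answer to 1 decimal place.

Inverse-square spreading gives ΔL = −20·log₁₀(d₂/d₁).
ΔL = −20·log₁₀(3.7/0.636) = -15.29 dB, so L₂ = 93.2 + (-15.29) = 77.9 dB SPL.

77.9 dB SPL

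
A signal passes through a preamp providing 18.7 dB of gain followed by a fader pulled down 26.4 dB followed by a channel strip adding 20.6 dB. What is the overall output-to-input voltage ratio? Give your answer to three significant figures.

4.42

Net gain = 18.7 + (−26.4) + 20.6 = 12.9 dB.
Voltage ratio = 10^(12.9/20) = 4.42.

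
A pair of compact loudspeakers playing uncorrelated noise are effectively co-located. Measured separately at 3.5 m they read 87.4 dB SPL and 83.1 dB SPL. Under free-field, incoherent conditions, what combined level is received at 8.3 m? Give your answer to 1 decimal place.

Combined at 3.5 m: 10·log₁₀(10^(87.4/10)+10^(83.1/10)) = 88.77 dB SPL.
Then apply −20·log₁₀(8.3/3.5) = -7.50 dB → 81.3 dB SPL.

81.3 dB SPL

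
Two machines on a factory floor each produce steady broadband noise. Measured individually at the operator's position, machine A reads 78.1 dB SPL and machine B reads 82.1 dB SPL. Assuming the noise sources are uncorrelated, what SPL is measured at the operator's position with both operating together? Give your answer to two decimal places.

Add the sources as powers (linear), then convert back to dB:
L_total = 10·log₁₀(10^(78.1/10) + 10^(82.1/10)) = 10·log₁₀(226700000) = 83.56 dB SPL.

83.56 dB SPL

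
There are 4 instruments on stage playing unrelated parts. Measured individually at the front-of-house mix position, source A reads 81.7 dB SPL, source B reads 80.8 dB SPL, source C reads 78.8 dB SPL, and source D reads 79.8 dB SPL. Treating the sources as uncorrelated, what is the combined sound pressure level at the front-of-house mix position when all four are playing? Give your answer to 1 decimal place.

Add the sources as powers (linear), then convert back to dB:
L_total = 10·log₁₀(10^(81.7/10) + 10^(80.8/10) + 10^(78.8/10) + 10^(79.8/10)) = 10·log₁₀(439500000) = 86.4 dB SPL.

86.4 dB SPL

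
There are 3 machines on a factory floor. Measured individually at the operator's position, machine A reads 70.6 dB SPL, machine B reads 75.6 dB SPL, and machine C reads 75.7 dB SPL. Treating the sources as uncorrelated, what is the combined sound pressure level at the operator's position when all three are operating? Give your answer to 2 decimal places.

Uncorrelated sources add in intensity (power), not in dB.
L_total = 10·log₁₀(10^(70.6/10) + 10^(75.6/10) + 10^(75.7/10)) = 10·log₁₀(84940000) = 79.29 dB SPL.

79.29 dB SPL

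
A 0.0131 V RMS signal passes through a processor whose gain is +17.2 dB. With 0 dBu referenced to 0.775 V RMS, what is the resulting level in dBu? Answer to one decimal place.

-18.2 dBu

Input level: 20·log₁₀(0.0131/0.775) = -35.44 dBu.
Output: -35.44 + 17.2 = -18.2 dBu.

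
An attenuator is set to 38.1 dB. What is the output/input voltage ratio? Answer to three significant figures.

0.0124

Voltage ratio = 10^(dB/20).
10^(-38.1/20) = 10^(-1.905) = 0.0124.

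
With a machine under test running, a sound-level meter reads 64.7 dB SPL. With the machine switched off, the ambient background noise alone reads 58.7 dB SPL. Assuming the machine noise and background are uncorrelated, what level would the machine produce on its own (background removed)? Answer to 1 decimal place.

Remove the background by subtracting linear intensities:
L_src = 10·log₁₀(10^(64.7/10) − 10^(58.7/10)) = 10·log₁₀(2210000) = 63.4 dB SPL.

63.4 dB SPL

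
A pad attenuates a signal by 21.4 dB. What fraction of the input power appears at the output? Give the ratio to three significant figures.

Power ratio = 10^(dB/10).
10^(-21.4/10) = 10^(-2.140) = 0.00724.

0.00724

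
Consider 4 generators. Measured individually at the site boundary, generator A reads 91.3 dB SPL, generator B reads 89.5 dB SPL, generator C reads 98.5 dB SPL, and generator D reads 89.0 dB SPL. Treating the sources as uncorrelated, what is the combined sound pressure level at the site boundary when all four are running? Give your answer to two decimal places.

Uncorrelated sources add in intensity (power), not in dB.
L_total = 10·log₁₀(10^(91.3/10) + 10^(89.5/10) + 10^(98.5/10) + 10^(89.0/10)) = 10·log₁₀(10114000000) = 100.05 dB SPL.

100.05 dB SPL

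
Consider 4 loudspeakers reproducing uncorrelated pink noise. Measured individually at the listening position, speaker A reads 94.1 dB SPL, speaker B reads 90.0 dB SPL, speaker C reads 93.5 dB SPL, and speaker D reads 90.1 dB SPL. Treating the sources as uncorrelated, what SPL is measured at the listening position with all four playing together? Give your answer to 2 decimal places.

Add the sources as powers (linear), then convert back to dB:
L_total = 10·log₁₀(10^(94.1/10) + 10^(90.0/10) + 10^(93.5/10) + 10^(90.1/10)) = 10·log₁₀(6832000000) = 98.35 dB SPL.

98.35 dB SPL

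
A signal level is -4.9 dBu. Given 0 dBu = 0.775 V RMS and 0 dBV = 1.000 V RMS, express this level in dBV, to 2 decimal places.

The offset between the scales is 20·log₁₀(0.775/1.000) = −2.214 dB.
So dBV = -4.9 − 2.214 = -7.11 dBV.

-7.11 dBV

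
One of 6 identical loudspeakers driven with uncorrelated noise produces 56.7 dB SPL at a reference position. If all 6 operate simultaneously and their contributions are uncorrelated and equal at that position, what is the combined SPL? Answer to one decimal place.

6 equal incoherent sources raise the level by 10·log₁₀(6) = 7.78 dB.
L_total = 56.7 + 7.78 = 64.5 dB SPL.

64.5 dB SPL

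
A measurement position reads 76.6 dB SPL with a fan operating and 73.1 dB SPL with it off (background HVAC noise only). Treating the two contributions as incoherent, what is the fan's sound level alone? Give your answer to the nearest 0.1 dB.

74.0 dB SPL

Remove the background by subtracting linear intensities:
L_src = 10·log₁₀(10^(76.6/10) − 10^(73.1/10)) = 10·log₁₀(25290000) = 74.0 dB SPL.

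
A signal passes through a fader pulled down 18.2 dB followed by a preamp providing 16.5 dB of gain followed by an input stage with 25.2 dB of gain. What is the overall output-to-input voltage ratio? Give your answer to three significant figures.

15.0

Net gain = (−18.2) + 16.5 + 25.2 = 23.5 dB.
Voltage ratio = 10^(23.5/20) = 15.0.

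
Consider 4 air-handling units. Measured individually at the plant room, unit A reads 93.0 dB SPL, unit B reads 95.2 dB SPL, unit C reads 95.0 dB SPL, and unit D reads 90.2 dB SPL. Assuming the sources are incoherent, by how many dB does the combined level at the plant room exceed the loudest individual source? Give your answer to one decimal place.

Incoherent sources sum as intensities:
L_total = 10·log₁₀(10^(93.0/10) + 10^(95.2/10) + 10^(95.0/10) + 10^(90.2/10)) = 99.78 dB SPL.
Excess over the loudest (95.2 dB): 99.78 − 95.2 = 4.6 dB.

4.6 dB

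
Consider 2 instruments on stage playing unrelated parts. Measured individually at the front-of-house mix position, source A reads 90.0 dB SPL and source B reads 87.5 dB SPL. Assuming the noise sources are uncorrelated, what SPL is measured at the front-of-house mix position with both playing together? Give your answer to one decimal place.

Incoherent sources sum as intensities:
L_total = 10·log₁₀(10^(90.0/10) + 10^(87.5/10)) = 10·log₁₀(1562000000) = 91.9 dB SPL.

91.9 dB SPL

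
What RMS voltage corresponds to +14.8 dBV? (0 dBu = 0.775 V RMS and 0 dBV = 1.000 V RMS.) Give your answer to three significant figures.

5.50 V

V = 1.000 V × 10^(+14.8/20).
= 1.000 × 5.495 = 5.50 V.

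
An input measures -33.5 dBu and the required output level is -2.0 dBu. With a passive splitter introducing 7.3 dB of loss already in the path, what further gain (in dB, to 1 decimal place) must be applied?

The required make-up gain is the shortfall in the dB sum.
G = -2.0 − (-33.5) + 7.3 = 38.8 dB.

38.8 dB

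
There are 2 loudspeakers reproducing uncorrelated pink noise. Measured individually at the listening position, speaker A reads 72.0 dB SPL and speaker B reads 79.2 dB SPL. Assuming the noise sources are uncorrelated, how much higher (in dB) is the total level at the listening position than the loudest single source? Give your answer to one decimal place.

0.8 dB

Uncorrelated sources add in intensity (power), not in dB.
L_total = 10·log₁₀(10^(72.0/10) + 10^(79.2/10)) = 79.96 dB SPL.
Excess over the loudest (79.2 dB): 79.96 − 79.2 = 0.8 dB.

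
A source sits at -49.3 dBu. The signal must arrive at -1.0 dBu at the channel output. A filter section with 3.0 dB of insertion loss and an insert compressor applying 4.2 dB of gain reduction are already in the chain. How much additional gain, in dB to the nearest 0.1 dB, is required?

The required make-up gain is the shortfall in the dB sum.
G = -1.0 − (-49.3) + 3.0 + 4.2 = 55.5 dB.

55.5 dB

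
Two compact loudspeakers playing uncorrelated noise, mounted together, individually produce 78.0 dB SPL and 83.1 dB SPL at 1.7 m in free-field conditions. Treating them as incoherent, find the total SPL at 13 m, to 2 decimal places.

Combined at 1.7 m: 10·log₁₀(10^(78.0/10)+10^(83.1/10)) = 84.269 dB SPL.
Then apply −20·log₁₀(13/1.7) = -17.670 dB → 66.60 dB SPL.

66.60 dB SPL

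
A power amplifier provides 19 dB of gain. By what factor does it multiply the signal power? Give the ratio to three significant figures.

79.4

Power ratio = 10^(dB/10).
10^(19/10) = 10^(1.900) = 79.4.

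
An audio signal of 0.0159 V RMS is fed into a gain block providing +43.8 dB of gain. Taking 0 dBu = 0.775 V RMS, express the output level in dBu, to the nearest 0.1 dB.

Input level: 20·log₁₀(0.0159/0.775) = -33.76 dBu.
Output: -33.76 + 43.8 = +10.0 dBu.

+10.0 dBu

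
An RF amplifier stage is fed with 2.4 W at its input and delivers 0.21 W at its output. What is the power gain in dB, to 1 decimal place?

-10.6 dB

Power is a power quantity, so gain = 10·log₁₀(P_out/P_in).
10·log₁₀(0.21/2.4) = 10·log₁₀(0.08750) = -10.6 dB.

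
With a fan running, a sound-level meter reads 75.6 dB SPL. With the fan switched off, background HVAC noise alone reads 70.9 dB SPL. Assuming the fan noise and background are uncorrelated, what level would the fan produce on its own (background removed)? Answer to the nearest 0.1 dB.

73.8 dB SPL

Background correction is a power subtraction:
L_src = 10·log₁₀(10^(75.6/10) − 10^(70.9/10)) = 10·log₁₀(24010000) = 73.8 dB SPL.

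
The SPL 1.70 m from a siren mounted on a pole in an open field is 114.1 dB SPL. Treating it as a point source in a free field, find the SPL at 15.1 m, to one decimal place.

95.1 dB SPL

Free-field point source: level drops by 20·log₁₀ of the distance ratio.
ΔL = −20·log₁₀(15.1/1.70) = -18.97 dB, so L₂ = 114.1 + (-18.97) = 95.1 dB SPL.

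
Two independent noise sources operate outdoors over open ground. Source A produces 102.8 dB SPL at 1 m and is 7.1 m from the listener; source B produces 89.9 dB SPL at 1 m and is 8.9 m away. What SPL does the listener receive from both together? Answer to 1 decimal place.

85.9 dB SPL

At the listener: L_A = 102.8 − 20·log₁₀(7.1) = 85.77 dB; L_B = 89.9 − 20·log₁₀(8.9) = 70.91 dB.
Combined: 10·log₁₀(10^(85.77/10)+10^(70.91/10)) = 85.9 dB SPL.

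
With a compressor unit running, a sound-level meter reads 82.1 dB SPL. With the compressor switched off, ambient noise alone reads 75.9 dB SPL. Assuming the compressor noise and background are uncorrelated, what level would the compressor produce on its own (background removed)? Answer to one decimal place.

Remove the background by subtracting linear intensities:
L_src = 10·log₁₀(10^(82.1/10) − 10^(75.9/10)) = 10·log₁₀(123300000) = 80.9 dB SPL.

80.9 dB SPL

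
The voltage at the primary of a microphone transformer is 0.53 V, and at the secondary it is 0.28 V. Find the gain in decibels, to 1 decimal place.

-5.5 dB

Voltage is an amplitude quantity, so gain = 20·log₁₀(V_out/V_in).
20·log₁₀(0.28/0.53) = 20·log₁₀(0.5283) = -5.5 dB.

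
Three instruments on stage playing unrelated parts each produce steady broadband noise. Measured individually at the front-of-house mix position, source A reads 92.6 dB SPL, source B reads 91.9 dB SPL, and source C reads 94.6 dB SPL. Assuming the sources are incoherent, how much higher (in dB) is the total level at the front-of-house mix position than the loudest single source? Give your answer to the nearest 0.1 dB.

Incoherent sources sum as intensities:
L_total = 10·log₁₀(10^(92.6/10) + 10^(91.9/10) + 10^(94.6/10)) = 97.96 dB SPL.
Excess over the loudest (94.6 dB): 97.96 − 94.6 = 3.4 dB.

3.4 dB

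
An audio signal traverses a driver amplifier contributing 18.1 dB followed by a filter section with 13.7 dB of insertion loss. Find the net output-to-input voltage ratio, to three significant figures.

Net gain = 18.1 + (−13.7) = 4.4 dB.
Voltage ratio = 10^(4.4/20) = 1.66.

1.66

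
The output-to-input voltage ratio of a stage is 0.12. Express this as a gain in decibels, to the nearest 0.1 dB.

-18.4 dB

Voltage ratio → dB uses the 20·log₁₀ form:
20·log₁₀(0.12) = -18.4 dB.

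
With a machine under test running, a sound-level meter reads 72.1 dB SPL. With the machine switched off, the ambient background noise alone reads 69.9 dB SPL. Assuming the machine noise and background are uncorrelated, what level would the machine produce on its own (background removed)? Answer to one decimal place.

68.1 dB SPL

Subtract intensities: L_src = 10·log₁₀(10^(L_total/10) − 10^(L_bg/10)).
L_src = 10·log₁₀(10^(72.1/10) − 10^(69.9/10)) = 10·log₁₀(6446000) = 68.1 dB SPL.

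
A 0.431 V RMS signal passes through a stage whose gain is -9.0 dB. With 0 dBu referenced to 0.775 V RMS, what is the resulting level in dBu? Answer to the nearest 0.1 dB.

-14.1 dBu

Input level: 20·log₁₀(0.431/0.775) = -5.10 dBu.
Output: -5.10 − 9.0 = -14.1 dBu.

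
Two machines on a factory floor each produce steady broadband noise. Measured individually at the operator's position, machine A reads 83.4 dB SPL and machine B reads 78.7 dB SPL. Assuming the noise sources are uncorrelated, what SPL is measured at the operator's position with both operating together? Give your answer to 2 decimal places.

Incoherent sources sum as intensities:
L_total = 10·log₁₀(10^(83.4/10) + 10^(78.7/10)) = 10·log₁₀(292900000) = 84.67 dB SPL.

84.67 dB SPL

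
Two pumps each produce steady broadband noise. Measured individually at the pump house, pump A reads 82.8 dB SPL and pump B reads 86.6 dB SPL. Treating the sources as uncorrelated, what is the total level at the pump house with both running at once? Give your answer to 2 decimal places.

Incoherent sources sum as intensities:
L_total = 10·log₁₀(10^(82.8/10) + 10^(86.6/10)) = 10·log₁₀(647600000) = 88.11 dB SPL.

88.11 dB SPL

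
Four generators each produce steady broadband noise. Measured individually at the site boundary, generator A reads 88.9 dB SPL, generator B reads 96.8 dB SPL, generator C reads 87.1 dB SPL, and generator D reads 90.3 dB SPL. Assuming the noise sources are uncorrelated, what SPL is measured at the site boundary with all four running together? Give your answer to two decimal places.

98.54 dB SPL

Incoherent sources sum as intensities:
L_total = 10·log₁₀(10^(88.9/10) + 10^(96.8/10) + 10^(87.1/10) + 10^(90.3/10)) = 10·log₁₀(7147000000) = 98.54 dB SPL.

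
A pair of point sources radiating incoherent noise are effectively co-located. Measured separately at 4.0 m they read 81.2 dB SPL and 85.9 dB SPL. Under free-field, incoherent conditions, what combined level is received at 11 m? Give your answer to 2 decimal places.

Combined at 4.0 m: 10·log₁₀(10^(81.2/10)+10^(85.9/10)) = 87.167 dB SPL.
Then apply −20·log₁₀(11/4.0) = -8.787 dB → 78.38 dB SPL.

78.38 dB SPL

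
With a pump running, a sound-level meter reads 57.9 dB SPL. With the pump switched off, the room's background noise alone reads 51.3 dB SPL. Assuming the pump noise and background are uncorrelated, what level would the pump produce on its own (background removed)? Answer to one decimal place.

Background correction is a power subtraction:
L_src = 10·log₁₀(10^(57.9/10) − 10^(51.3/10)) = 10·log₁₀(481700) = 56.8 dB SPL.

56.8 dB SPL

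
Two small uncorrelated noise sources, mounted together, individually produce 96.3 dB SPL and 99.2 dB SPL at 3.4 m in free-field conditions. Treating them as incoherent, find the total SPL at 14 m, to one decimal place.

88.7 dB SPL

Combined at 3.4 m: 10·log₁₀(10^(96.3/10)+10^(99.2/10)) = 101.00 dB SPL.
Then apply −20·log₁₀(14/3.4) = -12.29 dB → 88.7 dB SPL.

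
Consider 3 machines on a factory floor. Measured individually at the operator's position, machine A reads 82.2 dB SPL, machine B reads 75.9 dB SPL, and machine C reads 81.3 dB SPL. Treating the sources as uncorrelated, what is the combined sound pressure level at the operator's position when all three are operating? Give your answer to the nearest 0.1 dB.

Uncorrelated sources add in intensity (power), not in dB.
L_total = 10·log₁₀(10^(82.2/10) + 10^(75.9/10) + 10^(81.3/10)) = 10·log₁₀(339800000) = 85.3 dB SPL.

85.3 dB SPL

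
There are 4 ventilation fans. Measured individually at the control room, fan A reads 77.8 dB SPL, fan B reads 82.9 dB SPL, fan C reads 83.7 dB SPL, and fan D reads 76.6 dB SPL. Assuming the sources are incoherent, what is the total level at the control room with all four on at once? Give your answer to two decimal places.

Uncorrelated sources add in intensity (power), not in dB.
L_total = 10·log₁₀(10^(77.8/10) + 10^(82.9/10) + 10^(83.7/10) + 10^(76.6/10)) = 10·log₁₀(535400000) = 87.29 dB SPL.

87.29 dB SPL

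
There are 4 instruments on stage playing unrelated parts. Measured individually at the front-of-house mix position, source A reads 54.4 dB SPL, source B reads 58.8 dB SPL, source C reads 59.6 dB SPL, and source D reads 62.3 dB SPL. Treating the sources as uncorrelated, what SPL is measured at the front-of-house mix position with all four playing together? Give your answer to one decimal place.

65.6 dB SPL

Add the sources as powers (linear), then convert back to dB:
L_total = 10·log₁₀(10^(54.4/10) + 10^(58.8/10) + 10^(59.6/10) + 10^(62.3/10)) = 10·log₁₀(3644000) = 65.6 dB SPL.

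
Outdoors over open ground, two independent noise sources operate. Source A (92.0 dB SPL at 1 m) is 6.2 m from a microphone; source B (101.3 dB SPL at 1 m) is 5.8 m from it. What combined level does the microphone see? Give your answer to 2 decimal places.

At the listener: L_A = 92.0 − 20·log₁₀(6.2) = 76.152 dB; L_B = 101.3 − 20·log₁₀(5.8) = 86.031 dB.
Combined: 10·log₁₀(10^(76.152/10)+10^(86.031/10)) = 86.46 dB SPL.

86.46 dB SPL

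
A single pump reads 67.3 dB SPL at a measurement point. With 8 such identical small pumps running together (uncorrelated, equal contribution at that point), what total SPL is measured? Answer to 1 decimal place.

76.3 dB SPL

8 equal incoherent sources raise the level by 10·log₁₀(8) = 9.03 dB.
L_total = 67.3 + 9.03 = 76.3 dB SPL.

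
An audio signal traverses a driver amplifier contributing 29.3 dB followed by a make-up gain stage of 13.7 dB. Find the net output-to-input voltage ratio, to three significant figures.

Net gain = 29.3 + 13.7 = 43.0 dB.
Voltage ratio = 10^(43.0/20) = 141.

141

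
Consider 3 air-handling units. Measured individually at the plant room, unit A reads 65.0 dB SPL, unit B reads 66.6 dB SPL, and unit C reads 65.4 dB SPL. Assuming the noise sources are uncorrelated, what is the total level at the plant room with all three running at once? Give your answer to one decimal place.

70.5 dB SPL

Add the sources as powers (linear), then convert back to dB:
L_total = 10·log₁₀(10^(65.0/10) + 10^(66.6/10) + 10^(65.4/10)) = 10·log₁₀(11200000) = 70.5 dB SPL.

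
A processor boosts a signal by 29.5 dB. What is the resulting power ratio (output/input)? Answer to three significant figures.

891

Power ratio = 10^(dB/10).
10^(29.5/10) = 10^(2.950) = 891.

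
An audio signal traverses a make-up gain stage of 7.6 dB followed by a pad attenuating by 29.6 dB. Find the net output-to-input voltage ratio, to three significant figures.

Net gain = 7.6 + (−29.6) = -22.0 dB.
Voltage ratio = 10^(-22.0/20) = 0.0794.

0.0794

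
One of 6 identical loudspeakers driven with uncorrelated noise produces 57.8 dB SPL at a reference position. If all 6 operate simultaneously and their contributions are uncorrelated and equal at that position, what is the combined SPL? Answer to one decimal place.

65.6 dB SPL

6 equal incoherent sources raise the level by 10·log₁₀(6) = 7.78 dB.
L_total = 57.8 + 7.78 = 65.6 dB SPL.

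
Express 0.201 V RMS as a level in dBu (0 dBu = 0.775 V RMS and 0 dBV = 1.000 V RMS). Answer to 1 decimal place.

dBu = 20·log₁₀(V / 0.775 V).
20·log₁₀(0.201/0.775) = -11.7 dBu.

-11.7 dBu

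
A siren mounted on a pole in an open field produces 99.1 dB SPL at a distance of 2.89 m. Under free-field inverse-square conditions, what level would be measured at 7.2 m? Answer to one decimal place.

91.2 dB SPL

Inverse-square spreading gives ΔL = −20·log₁₀(d₂/d₁).
ΔL = −20·log₁₀(7.2/2.89) = -7.93 dB, so L₂ = 99.1 + (-7.93) = 91.2 dB SPL.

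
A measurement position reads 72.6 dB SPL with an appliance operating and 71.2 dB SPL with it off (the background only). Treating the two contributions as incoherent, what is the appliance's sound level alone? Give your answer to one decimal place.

67.0 dB SPL

Remove the background by subtracting linear intensities:
L_src = 10·log₁₀(10^(72.6/10) − 10^(71.2/10)) = 10·log₁₀(5014000) = 67.0 dB SPL.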